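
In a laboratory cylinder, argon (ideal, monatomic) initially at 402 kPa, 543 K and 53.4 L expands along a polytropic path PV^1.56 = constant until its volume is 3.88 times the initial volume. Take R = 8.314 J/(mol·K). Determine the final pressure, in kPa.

48.5 kPa

Polytropic n=1.56: T₂ = T₁(V₁/V₂)^(n−1) = 543×(0.258)^0.56 = 254 K; P₂ = P₁(V₁/V₂)^n = 48.5 kPa.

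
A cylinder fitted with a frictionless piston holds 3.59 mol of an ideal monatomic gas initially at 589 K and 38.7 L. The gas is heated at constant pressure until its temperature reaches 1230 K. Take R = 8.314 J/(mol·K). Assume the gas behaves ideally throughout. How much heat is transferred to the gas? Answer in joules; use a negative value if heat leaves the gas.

P₁ = nRT₁/V₁ = 3.59×8.314×589/38.7 = 454 kPa.
Isobaric: P stays 454 kPa; V/T = const ⇒ T₂ = 1230 K, V₂ = 80.8 L.
W = PΔV = 454×(80.8−38.7) kPa·L = 19100 J.
ΔU = nCvΔT = 3.59×12.5×(1230−589) = 28700 J.
Q = ΔU + W = nCpΔT = 47800 J.

47800 J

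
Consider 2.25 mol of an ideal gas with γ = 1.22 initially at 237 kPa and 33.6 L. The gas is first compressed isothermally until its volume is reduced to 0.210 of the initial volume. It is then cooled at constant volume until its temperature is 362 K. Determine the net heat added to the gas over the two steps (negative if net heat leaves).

T₁ = P₁V₁/(nR) = 237×33.6/(2.25×8.314) = 426 K.
Step 1 — Isothermal: T stays 426 K; PV = const ⇒ V₂ = 7.06 L, P₂ = 1130 kPa.
ΔU = 0 (ideal gas, T constant).
W = nRT ln(V₂/V₁) = 2.25×8.314×426×ln(0.210) = -12400 J.
Q = ΔU + W = -12400 J.
State after step 1: P = 1130 kPa, V = 7.06 L, T = 426 K.
Step 2 — Isochoric: V stays 7.06 L; P/T = const ⇒ T₂ = 362 K, P₂ = 960 kPa.
W = 0 (no volume change).
ΔU = nCvΔT = 2.25×37.8×(362−426) = -5420 J.
Q = ΔU = -5420 J.
Net over both steps: W = -12400 J, Q = -17800 J, ΔU = -5420 J.

-17800 J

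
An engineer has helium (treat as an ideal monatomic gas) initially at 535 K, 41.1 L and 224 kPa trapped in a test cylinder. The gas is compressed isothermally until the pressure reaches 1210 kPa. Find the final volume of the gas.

7.61 L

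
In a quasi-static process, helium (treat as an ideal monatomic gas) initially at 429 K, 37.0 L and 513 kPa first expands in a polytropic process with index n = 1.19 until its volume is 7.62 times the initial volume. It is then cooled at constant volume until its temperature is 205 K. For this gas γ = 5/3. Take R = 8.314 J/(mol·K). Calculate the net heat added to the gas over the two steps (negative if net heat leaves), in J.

17100 J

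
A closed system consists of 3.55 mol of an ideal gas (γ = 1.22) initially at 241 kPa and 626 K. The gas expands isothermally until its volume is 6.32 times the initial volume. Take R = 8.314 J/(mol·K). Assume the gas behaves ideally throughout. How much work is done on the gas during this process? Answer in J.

-34100 J

V₁ = nRT₁/P₁ = 3.55×8.314×626/241 = 76.7 L.
Isothermal: T stays 626 K; PV = const ⇒ V₂ = 485 L, P₂ = 38.1 kPa.
W = nRT ln(V₂/V₁) = 3.55×8.314×626×ln(6.32) = 34100 J.
Work done on the gas = −W_by = -34100 J.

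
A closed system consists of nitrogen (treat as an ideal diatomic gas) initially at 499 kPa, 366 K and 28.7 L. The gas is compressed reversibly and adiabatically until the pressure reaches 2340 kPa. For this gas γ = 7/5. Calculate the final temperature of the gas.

569 K

Adiabatic: T₂/T₁ = (P₂/P₁)^((γ−1)/γ) ⇒ T₂ = 366×(4.69)^0.286 = 569 K; V₂ = 9.52 L.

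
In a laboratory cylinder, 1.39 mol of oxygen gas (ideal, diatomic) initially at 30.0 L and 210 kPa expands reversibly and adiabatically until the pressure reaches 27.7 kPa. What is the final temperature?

306 K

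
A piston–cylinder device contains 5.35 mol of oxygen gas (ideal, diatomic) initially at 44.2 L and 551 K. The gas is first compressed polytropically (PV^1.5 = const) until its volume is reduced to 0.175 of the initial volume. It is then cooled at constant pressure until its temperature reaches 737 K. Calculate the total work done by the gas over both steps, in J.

-94000 J

P₁ = nRT₁/V₁ = 5.35×8.314×551/44.2 = 554 kPa.
Step 1 — Polytropic n=1.5: T₂ = T₁(V₁/V₂)^(n−1) = 551×(5.71)^0.50 = 1320 K; P₂ = P₁(V₁/V₂)^n = 7570 kPa.
W = (P₁V₁−P₂V₂)/(n−1) = (554×44.2−7570×7.74)/0.50 = -68200 J.
ΔU = nCvΔT = 5.35×20.8×(1320−551) = 85200 J.
Q = ΔU + W = 17000 J.
State after step 1: P = 7570 kPa, V = 7.74 L, T = 1320 K.
Step 2 — Isobaric: P stays 7570 kPa; V/T = const ⇒ T₂ = 737 K, V₂ = 4.33 L.
W = PΔV = 7570×(4.33−7.74) kPa·L = -25800 J.
ΔU = nCvΔT = 5.35×20.8×(737−1320) = -64500 J.
Q = ΔU + W = nCpΔT = -90300 J.
Net over both steps: W = -94000 J, Q = -73300 J, ΔU = 20700 J.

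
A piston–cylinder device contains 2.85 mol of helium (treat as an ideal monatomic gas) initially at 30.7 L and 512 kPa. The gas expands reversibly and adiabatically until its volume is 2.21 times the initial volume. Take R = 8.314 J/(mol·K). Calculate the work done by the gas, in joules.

9680 J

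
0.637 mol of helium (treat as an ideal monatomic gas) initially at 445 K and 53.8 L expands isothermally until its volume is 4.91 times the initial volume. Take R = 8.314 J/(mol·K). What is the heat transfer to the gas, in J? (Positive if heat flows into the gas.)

3750 J

P₁ = nRT₁/V₁ = 0.637×8.314×445/53.8 = 43.8 kPa.
Isothermal: T stays 445 K; PV = const ⇒ V₂ = 264 L, P₂ = 8.92 kPa.
ΔU = 0 (ideal gas, T constant).
W = nRT ln(V₂/V₁) = 0.637×8.314×445×ln(4.91) = 3750 J.
Q = ΔU + W = 3750 J.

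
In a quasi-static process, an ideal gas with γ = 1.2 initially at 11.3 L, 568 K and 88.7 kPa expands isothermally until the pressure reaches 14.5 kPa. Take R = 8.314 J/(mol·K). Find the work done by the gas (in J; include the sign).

n = P₁V₁/(RT₁) = 88.7×11.3/(8.314×568) = 0.212 mol.
Isothermal: T stays 568 K; PV = const ⇒ V₂ = 69.1 L, P₂ = 14.5 kPa.
W = nRT ln(V₂/V₁) = 0.212×8.314×568×ln(6.12) = 1820 J.

1820 J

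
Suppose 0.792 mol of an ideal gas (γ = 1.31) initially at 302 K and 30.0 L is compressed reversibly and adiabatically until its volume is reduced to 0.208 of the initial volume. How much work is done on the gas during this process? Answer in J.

4020 J

P₁ = nRT₁/V₁ = 0.792×8.314×302/30.0 = 66.3 kPa.
Adiabatic: TV^(γ−1) = const ⇒ T₂ = 302×(4.81)^0.310 = 491 K; PV^γ = const ⇒ P₂ = 519 kPa.
ΔU = nCvΔT = 0.792×26.8×(491−302) = 4020 J.
Q = 0 for an adiabatic process, so W = −ΔU = -4020 J.
Work done on the gas = −W_by = 4020 J.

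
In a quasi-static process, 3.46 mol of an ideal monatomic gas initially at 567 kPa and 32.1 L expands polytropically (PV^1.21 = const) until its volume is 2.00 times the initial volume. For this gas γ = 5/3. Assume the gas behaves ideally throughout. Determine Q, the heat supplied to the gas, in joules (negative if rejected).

8040 J

T₁ = P₁V₁/(nR) = 567×32.1/(3.46×8.314) = 633 K.
Polytropic n=1.21: T₂ = T₁(V₁/V₂)^(n−1) = 633×(0.500)^0.21 = 547 K; P₂ = P₁(V₁/V₂)^n = 245 kPa.
W = (P₁V₁−P₂V₂)/(n−1) = (567×32.1−245×64.2)/0.21 = 11700 J.
ΔU = nCvΔT = 3.46×12.5×(547−633) = -3700 J.
Q = ΔU + W = 8040 J.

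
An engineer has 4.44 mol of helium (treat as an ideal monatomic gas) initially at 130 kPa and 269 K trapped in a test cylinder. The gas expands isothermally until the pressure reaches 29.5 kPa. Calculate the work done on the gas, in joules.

V₁ = nRT₁/P₁ = 4.44×8.314×269/130 = 76.4 L.
Isothermal: T stays 269 K; PV = const ⇒ V₂ = 337 L, P₂ = 29.5 kPa.
W = nRT ln(V₂/V₁) = 4.44×8.314×269×ln(4.41) = 14700 J.
Work done on the gas = −W_by = -14700 J.

-14700 J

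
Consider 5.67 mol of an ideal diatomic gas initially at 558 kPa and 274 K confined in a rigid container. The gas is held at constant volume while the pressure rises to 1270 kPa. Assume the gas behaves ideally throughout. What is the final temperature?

V₁ = nRT₁/P₁ = 5.67×8.314×274/558 = 23.1 L.
Isochoric: V stays 23.1 L; P/T = const ⇒ T₂ = 624 K, P₂ = 1270 kPa.

624 K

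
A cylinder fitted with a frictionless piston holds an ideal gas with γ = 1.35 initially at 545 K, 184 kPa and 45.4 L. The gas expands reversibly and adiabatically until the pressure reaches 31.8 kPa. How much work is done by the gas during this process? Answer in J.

n = P₁V₁/(RT₁) = 184×45.4/(8.314×545) = 1.84 mol.
Adiabatic: T₂/T₁ = (P₂/P₁)^((γ−1)/γ) ⇒ T₂ = 545×(0.173)^0.259 = 346 K; V₂ = 167 L.
ΔU = nCvΔT = 1.84×23.8×(346−545) = -8730 J.
Q = 0 for an adiabatic process, so W = −ΔU = 8730 J.

8730 J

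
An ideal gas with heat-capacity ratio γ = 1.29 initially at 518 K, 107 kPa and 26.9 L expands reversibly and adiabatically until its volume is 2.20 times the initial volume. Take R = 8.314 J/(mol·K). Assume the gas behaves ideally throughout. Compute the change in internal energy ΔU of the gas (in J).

-2030 J

n = P₁V₁/(RT₁) = 107×26.9/(8.314×518) = 0.668 mol.
Adiabatic: TV^(γ−1) = const ⇒ T₂ = 518×(0.455)^0.290 = 412 K; PV^γ = const ⇒ P₂ = 38.7 kPa.
For an ideal gas ΔU = nCvΔT with Cv = R/(γ−1) = 28.7 J/(mol·K).
ΔU = 0.668×28.7×(412−518) = -2030 J.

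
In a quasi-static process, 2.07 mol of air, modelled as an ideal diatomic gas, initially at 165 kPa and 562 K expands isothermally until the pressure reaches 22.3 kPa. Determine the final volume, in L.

V₁ = nRT₁/P₁ = 2.07×8.314×562/165 = 58.6 L.
Isothermal: T stays 562 K; PV = const ⇒ V₂ = 434 L, P₂ = 22.3 kPa.

434 L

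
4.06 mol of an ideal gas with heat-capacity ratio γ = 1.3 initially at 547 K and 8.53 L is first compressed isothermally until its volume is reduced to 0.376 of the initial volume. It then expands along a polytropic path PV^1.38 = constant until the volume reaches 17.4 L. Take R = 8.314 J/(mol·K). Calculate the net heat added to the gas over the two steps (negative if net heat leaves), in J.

-24200 J

P₁ = nRT₁/V₁ = 4.06×8.314×547/8.53 = 2160 kPa.
Step 1 — Isothermal: T stays 547 K; PV = const ⇒ V₂ = 3.21 L, P₂ = 5760 kPa.
ΔU = 0 (ideal gas, T constant).
W = nRT ln(V₂/V₁) = 4.06×8.314×547×ln(0.376) = -18100 J.
Q = ΔU + W = -18100 J.
State after step 1: P = 5760 kPa, V = 3.21 L, T = 547 K.
Step 2 — Polytropic n=1.38: T₂ = T₁(V₁/V₂)^(n−1) = 547×(0.184)^0.38 = 288 K; P₂ = P₁(V₁/V₂)^n = 558 kPa.
W = (P₁V₁−P₂V₂)/(n−1) = (5760×3.21−558×17.4)/0.38 = 23000 J.
ΔU = nCvΔT = 4.06×27.7×(288−547) = -29200 J.
Q = ΔU + W = -6140 J.
Net over both steps: W = 4970 J, Q = -24200 J, ΔU = -29200 J.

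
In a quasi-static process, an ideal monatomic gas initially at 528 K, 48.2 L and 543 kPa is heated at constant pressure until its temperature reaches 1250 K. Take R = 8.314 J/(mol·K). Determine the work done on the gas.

n = P₁V₁/(RT₁) = 543×48.2/(8.314×528) = 5.96 mol.
Isobaric: P stays 543 kPa; V/T = const ⇒ T₂ = 1250 K, V₂ = 114 L.
W = PΔV = 543×(114−48.2) kPa·L = 35800 J.
Work done on the gas = −W_by = -35800 J.

-35800 J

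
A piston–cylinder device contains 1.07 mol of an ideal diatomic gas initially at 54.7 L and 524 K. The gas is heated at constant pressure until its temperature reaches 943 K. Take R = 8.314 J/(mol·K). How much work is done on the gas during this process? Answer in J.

-3730 J

P₁ = nRT₁/V₁ = 1.07×8.314×524/54.7 = 85.2 kPa.
Isobaric: P stays 85.2 kPa; V/T = const ⇒ T₂ = 943 K, V₂ = 98.4 L.
W = PΔV = 85.2×(98.4−54.7) kPa·L = 3730 J.
Work done on the gas = −W_by = -3730 J.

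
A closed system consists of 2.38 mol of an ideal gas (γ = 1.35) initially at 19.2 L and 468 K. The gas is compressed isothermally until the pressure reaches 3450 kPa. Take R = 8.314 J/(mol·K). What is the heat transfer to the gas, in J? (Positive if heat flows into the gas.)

P₁ = nRT₁/V₁ = 2.38×8.314×468/19.2 = 482 kPa.
Isothermal: T stays 468 K; PV = const ⇒ V₂ = 2.68 L, P₂ = 3450 kPa.
ΔU = 0 (ideal gas, T constant).
W = nRT ln(V₂/V₁) = 2.38×8.314×468×ln(0.140) = -18200 J.
Q = ΔU + W = -18200 J.

-18200 J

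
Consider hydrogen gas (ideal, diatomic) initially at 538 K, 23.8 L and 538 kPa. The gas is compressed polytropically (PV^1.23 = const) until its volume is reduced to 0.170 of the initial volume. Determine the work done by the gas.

n = P₁V₁/(RT₁) = 538×23.8/(8.314×538) = 2.86 mol.
Polytropic n=1.23: T₂ = T₁(V₁/V₂)^(n−1) = 538×(5.88)^0.23 = 809 K; P₂ = P₁(V₁/V₂)^n = 4760 kPa.
W = (P₁V₁−P₂V₂)/(n−1) = (538×23.8−4760×4.05)/0.23 = -28000 J.

-28000 J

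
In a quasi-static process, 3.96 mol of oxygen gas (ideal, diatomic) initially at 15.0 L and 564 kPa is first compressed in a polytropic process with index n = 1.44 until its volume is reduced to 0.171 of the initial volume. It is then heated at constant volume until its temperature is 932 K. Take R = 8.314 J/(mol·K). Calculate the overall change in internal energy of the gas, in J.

55600 J

T₁ = P₁V₁/(nR) = 564×15.0/(3.96×8.314) = 257 K.
Step 1 — Polytropic n=1.44: T₂ = T₁(V₁/V₂)^(n−1) = 257×(5.85)^0.44 = 559 K; P₂ = P₁(V₁/V₂)^n = 7170 kPa.
W = (P₁V₁−P₂V₂)/(n−1) = (564×15.0−7170×2.57)/0.44 = -22600 J.
ΔU = nCvΔT = 3.96×20.8×(559−257) = 24900 J.
Q = ΔU + W = 2260 J.
State after step 1: P = 7170 kPa, V = 2.57 L, T = 559 K.
Step 2 — Isochoric: V stays 2.57 L; P/T = const ⇒ T₂ = 932 K, P₂ = 12000 kPa.
W = 0 (no volume change).
ΔU = nCvΔT = 3.96×20.8×(932−559) = 30700 J.
Q = ΔU = 30700 J.
Net over both steps: W = -22600 J, Q = 33000 J, ΔU = 55600 J.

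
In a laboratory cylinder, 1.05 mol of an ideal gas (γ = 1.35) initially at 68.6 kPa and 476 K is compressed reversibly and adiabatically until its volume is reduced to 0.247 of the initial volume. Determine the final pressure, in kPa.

V₁ = nRT₁/P₁ = 1.05×8.314×476/68.6 = 60.6 L.
Adiabatic: TV^(γ−1) = const ⇒ T₂ = 476×(4.05)^0.350 = 777 K; PV^γ = const ⇒ P₂ = 453 kPa.

453 kPa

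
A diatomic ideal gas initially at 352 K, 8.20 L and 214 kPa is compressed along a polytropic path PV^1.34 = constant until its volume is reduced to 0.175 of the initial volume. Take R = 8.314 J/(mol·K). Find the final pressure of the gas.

2210 kPa

Polytropic n=1.34: T₂ = T₁(V₁/V₂)^(n−1) = 352×(5.71)^0.34 = 637 K; P₂ = P₁(V₁/V₂)^n = 2210 kPa.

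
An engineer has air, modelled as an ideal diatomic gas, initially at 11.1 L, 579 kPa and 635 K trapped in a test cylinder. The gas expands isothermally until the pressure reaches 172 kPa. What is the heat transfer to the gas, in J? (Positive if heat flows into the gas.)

n = P₁V₁/(RT₁) = 579×11.1/(8.314×635) = 1.22 mol.
Isothermal: T stays 635 K; PV = const ⇒ V₂ = 37.4 L, P₂ = 172 kPa.
ΔU = 0 (ideal gas, T constant).
W = nRT ln(V₂/V₁) = 1.22×8.314×635×ln(3.37) = 7800 J.
Q = ΔU + W = 7800 J.

7800 J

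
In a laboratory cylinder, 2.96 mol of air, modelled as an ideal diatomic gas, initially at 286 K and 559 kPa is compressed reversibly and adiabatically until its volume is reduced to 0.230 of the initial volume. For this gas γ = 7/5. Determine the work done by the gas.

V₁ = nRT₁/P₁ = 2.96×8.314×286/559 = 12.6 L.
Adiabatic: TV^(γ−1) = const ⇒ T₂ = 286×(4.35)^0.400 = 515 K; PV^γ = const ⇒ P₂ = 4380 kPa.
ΔU = nCvΔT = 2.96×20.8×(515−286) = 14100 J.
Q = 0 for an adiabatic process, so W = −ΔU = -14100 J.

-14100 J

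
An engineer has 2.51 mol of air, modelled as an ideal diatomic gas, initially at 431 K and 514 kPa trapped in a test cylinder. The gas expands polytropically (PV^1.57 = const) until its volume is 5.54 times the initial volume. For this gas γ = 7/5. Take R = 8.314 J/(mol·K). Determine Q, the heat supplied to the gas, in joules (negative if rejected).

-4180 J

V₁ = nRT₁/P₁ = 2.51×8.314×431/514 = 17.5 L.
Polytropic n=1.57: T₂ = T₁(V₁/V₂)^(n−1) = 431×(0.181)^0.57 = 162 K; P₂ = P₁(V₁/V₂)^n = 35.0 kPa.
W = (P₁V₁−P₂V₂)/(n−1) = (514×17.5−35.0×96.9)/0.57 = 9830 J.
ΔU = nCvΔT = 2.51×20.8×(162−431) = -14000 J.
Q = ΔU + W = -4180 J.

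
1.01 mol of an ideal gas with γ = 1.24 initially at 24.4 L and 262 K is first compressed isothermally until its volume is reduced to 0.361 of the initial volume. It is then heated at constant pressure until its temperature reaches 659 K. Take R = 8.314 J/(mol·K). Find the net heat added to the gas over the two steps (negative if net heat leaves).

15000 J

P₁ = nRT₁/V₁ = 1.01×8.314×262/24.4 = 90.2 kPa.
Step 1 — Isothermal: T stays 262 K; PV = const ⇒ V₂ = 8.81 L, P₂ = 250 kPa.
ΔU = 0 (ideal gas, T constant).
W = nRT ln(V₂/V₁) = 1.01×8.314×262×ln(0.361) = -2240 J.
Q = ΔU + W = -2240 J.
State after step 1: P = 250 kPa, V = 8.81 L, T = 262 K.
Step 2 — Isobaric: P stays 250 kPa; V/T = const ⇒ T₂ = 659 K, V₂ = 22.2 L.
W = PΔV = 250×(22.2−8.81) kPa·L = 3330 J.
ΔU = nCvΔT = 1.01×34.6×(659−262) = 13900 J.
Q = ΔU + W = nCpΔT = 17200 J.
Net over both steps: W = 1090 J, Q = 15000 J, ΔU = 13900 J.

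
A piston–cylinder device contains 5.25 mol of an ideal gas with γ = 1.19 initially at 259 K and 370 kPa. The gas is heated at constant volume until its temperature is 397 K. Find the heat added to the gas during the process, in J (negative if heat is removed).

31700 J

V₁ = nRT₁/P₁ = 5.25×8.314×259/370 = 30.6 L.
Isochoric: V stays 30.6 L; P/T = const ⇒ T₂ = 397 K, P₂ = 567 kPa.
W = 0 (no volume change).
ΔU = nCvΔT = 5.25×43.8×(397−259) = 31700 J.
Q = ΔU = 31700 J.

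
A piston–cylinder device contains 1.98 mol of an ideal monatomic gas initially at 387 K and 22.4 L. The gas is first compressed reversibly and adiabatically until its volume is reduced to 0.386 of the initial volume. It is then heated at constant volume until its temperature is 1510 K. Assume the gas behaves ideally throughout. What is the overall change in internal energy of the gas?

P₁ = nRT₁/V₁ = 1.98×8.314×387/22.4 = 284 kPa.
Step 1 — Adiabatic: TV^(γ−1) = const ⇒ T₂ = 387×(2.59)^0.667 = 730 K; PV^γ = const ⇒ P₂ = 1390 kPa.
ΔU = nCvΔT = 1.98×12.5×(730−387) = 8470 J.
Q = 0 for an adiabatic process, so W = −ΔU = -8470 J.
State after step 1: P = 1390 kPa, V = 8.65 L, T = 730 K.
Step 2 — Isochoric: V stays 8.65 L; P/T = const ⇒ T₂ = 1510 K, P₂ = 2870 kPa.
W = 0 (no volume change).
ΔU = nCvΔT = 1.98×12.5×(1510−730) = 19300 J.
Q = ΔU = 19300 J.
Net over both steps: W = -8470 J, Q = 19300 J, ΔU = 27700 J.

27700 J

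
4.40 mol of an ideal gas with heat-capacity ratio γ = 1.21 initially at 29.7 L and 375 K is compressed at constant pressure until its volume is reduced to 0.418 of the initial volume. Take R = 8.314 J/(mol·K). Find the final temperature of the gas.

P₁ = nRT₁/V₁ = 4.40×8.314×375/29.7 = 462 kPa.
Isobaric: P stays 462 kPa; V/T = const ⇒ T₂ = 157 K, V₂ = 12.4 L.

157 K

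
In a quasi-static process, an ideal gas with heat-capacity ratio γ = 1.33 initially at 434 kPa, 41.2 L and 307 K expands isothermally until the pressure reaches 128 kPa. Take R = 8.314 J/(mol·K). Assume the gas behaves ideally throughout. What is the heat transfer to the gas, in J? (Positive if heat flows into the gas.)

n = P₁V₁/(RT₁) = 434×41.2/(8.314×307) = 7.01 mol.
Isothermal: T stays 307 K; PV = const ⇒ V₂ = 140 L, P₂ = 128 kPa.
ΔU = 0 (ideal gas, T constant).
W = nRT ln(V₂/V₁) = 7.01×8.314×307×ln(3.39) = 21800 J.
Q = ΔU + W = 21800 J.

21800 J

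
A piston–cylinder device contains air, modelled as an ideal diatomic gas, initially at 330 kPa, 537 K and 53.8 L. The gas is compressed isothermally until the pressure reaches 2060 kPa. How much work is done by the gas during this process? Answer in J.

n = P₁V₁/(RT₁) = 330×53.8/(8.314×537) = 3.98 mol.
Isothermal: T stays 537 K; PV = const ⇒ V₂ = 8.62 L, P₂ = 2060 kPa.
W = nRT ln(V₂/V₁) = 3.98×8.314×537×ln(0.160) = -32500 J.

-32500 J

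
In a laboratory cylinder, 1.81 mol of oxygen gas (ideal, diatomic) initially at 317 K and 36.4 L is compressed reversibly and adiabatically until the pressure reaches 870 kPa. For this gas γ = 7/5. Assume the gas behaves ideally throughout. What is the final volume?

P₁ = nRT₁/V₁ = 1.81×8.314×317/36.4 = 131 kPa.
Adiabatic: T₂/T₁ = (P₂/P₁)^((γ−1)/γ) ⇒ T₂ = 317×(6.64)^0.286 = 544 K; V₂ = 9.42 L.

9.42 L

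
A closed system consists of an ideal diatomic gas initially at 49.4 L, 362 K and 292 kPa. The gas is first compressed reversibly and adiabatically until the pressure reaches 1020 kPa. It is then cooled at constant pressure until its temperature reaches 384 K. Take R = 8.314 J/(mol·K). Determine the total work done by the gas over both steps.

-20800 J

n = P₁V₁/(RT₁) = 292×49.4/(8.314×362) = 4.79 mol.
Step 1 — Adiabatic: T₂/T₁ = (P₂/P₁)^((γ−1)/γ) ⇒ T₂ = 362×(3.49)^0.286 = 518 K; V₂ = 20.2 L.
ΔU = nCvΔT = 4.79×20.8×(518−362) = 15500 J.
Q = 0 for an adiabatic process, so W = −ΔU = -15500 J.
State after step 1: P = 1020 kPa, V = 20.2 L, T = 518 K.
Step 2 — Isobaric: P stays 1020 kPa; V/T = const ⇒ T₂ = 384 K, V₂ = 15.0 L.
W = PΔV = 1020×(15.0−20.2) kPa·L = -5320 J.
ΔU = nCvΔT = 4.79×20.8×(384−518) = -13300 J.
Q = ΔU + W = nCpΔT = -18600 J.
Net over both steps: W = -20800 J, Q = -18600 J, ΔU = 2190 J.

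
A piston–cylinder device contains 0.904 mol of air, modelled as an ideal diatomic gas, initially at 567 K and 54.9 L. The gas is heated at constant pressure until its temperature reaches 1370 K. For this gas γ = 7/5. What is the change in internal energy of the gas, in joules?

15100 J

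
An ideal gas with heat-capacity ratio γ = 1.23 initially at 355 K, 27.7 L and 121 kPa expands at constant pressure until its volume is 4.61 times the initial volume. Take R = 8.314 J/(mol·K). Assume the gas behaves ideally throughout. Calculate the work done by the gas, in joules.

n = P₁V₁/(RT₁) = 121×27.7/(8.314×355) = 1.14 mol.
Isobaric: P stays 121 kPa; V/T = const ⇒ T₂ = 1640 K, V₂ = 128 L.
W = PΔV = 121×(128−27.7) kPa·L = 12100 J.

12100 J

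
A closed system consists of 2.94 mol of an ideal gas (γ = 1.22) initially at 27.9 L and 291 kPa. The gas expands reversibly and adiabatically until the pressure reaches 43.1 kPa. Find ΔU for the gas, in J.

T₁ = P₁V₁/(nR) = 291×27.9/(2.94×8.314) = 332 K.
Adiabatic: T₂/T₁ = (P₂/P₁)^((γ−1)/γ) ⇒ T₂ = 332×(0.148)^0.180 = 235 K; V₂ = 133 L.
For an ideal gas ΔU = nCvΔT with Cv = R/(γ−1) = 37.8 J/(mol·K).
ΔU = 2.94×37.8×(235−332) = -10800 J.

-10800 J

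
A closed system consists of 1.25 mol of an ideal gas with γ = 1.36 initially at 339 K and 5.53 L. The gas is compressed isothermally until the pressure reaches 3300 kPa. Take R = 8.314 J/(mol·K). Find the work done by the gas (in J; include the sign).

-5790 J

P₁ = nRT₁/V₁ = 1.25×8.314×339/5.53 = 637 kPa.
Isothermal: T stays 339 K; PV = const ⇒ V₂ = 1.07 L, P₂ = 3300 kPa.
W = nRT ln(V₂/V₁) = 1.25×8.314×339×ln(0.193) = -5790 J.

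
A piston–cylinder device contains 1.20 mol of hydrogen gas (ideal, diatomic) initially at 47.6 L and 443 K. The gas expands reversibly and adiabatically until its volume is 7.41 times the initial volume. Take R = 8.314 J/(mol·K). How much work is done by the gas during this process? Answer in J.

P₁ = nRT₁/V₁ = 1.20×8.314×443/47.6 = 92.9 kPa.
Adiabatic: TV^(γ−1) = const ⇒ T₂ = 443×(0.135)^0.400 = 199 K; PV^γ = const ⇒ P₂ = 5.62 kPa.
ΔU = nCvΔT = 1.20×20.8×(199−443) = -6090 J.
Q = 0 for an adiabatic process, so W = −ΔU = 6090 J.

6090 J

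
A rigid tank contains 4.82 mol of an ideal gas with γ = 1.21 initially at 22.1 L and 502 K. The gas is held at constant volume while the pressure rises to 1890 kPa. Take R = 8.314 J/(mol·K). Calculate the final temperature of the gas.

1040 K

P₁ = nRT₁/V₁ = 4.82×8.314×502/22.1 = 910 kPa.
Isochoric: V stays 22.1 L; P/T = const ⇒ T₂ = 1040 K, P₂ = 1890 kPa.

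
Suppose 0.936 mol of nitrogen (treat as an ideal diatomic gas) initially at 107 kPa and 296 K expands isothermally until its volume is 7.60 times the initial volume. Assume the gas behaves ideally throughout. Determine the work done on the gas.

V₁ = nRT₁/P₁ = 0.936×8.314×296/107 = 21.5 L.
Isothermal: T stays 296 K; PV = const ⇒ V₂ = 164 L, P₂ = 14.1 kPa.
W = nRT ln(V₂/V₁) = 0.936×8.314×296×ln(7.60) = 4670 J.
Work done on the gas = −W_by = -4670 J.

-4670 J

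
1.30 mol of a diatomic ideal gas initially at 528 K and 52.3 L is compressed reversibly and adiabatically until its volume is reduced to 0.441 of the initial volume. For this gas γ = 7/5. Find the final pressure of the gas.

343 kPa

P₁ = nRT₁/V₁ = 1.30×8.314×528/52.3 = 109 kPa.
Adiabatic: TV^(γ−1) = const ⇒ T₂ = 528×(2.27)^0.400 = 733 K; PV^γ = const ⇒ P₂ = 343 kPa.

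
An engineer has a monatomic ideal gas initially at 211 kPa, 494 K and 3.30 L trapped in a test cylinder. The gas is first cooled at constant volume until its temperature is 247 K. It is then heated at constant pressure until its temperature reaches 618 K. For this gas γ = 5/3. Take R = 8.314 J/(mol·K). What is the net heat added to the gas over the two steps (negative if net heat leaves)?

785 J

n = P₁V₁/(RT₁) = 211×3.30/(8.314×494) = 0.170 mol.
Step 1 — Isochoric: V stays 3.30 L; P/T = const ⇒ T₂ = 247 K, P₂ = 106 kPa.
W = 0 (no volume change).
ΔU = nCvΔT = 0.170×12.5×(247−494) = -522 J.
Q = ΔU = -522 J.
State after step 1: P = 106 kPa, V = 3.30 L, T = 247 K.
Step 2 — Isobaric: P stays 106 kPa; V/T = const ⇒ T₂ = 618 K, V₂ = 8.26 L.
W = PΔV = 106×(8.26−3.30) kPa·L = 523 J.
ΔU = nCvΔT = 0.170×12.5×(618−247) = 784 J.
Q = ΔU + W = nCpΔT = 1310 J.
Net over both steps: W = 523 J, Q = 785 J, ΔU = 262 J.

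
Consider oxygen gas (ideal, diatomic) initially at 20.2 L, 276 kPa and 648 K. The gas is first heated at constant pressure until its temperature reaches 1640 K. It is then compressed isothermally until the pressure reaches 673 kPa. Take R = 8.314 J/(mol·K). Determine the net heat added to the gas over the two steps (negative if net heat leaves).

17300 J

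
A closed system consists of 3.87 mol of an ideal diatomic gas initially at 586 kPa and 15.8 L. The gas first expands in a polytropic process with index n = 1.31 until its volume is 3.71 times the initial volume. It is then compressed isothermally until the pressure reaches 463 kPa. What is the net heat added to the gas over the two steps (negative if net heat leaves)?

T₁ = P₁V₁/(nR) = 586×15.8/(3.87×8.314) = 288 K.
Step 1 — Polytropic n=1.31: T₂ = T₁(V₁/V₂)^(n−1) = 288×(0.270)^0.31 = 192 K; P₂ = P₁(V₁/V₂)^n = 105 kPa.
W = (P₁V₁−P₂V₂)/(n−1) = (586×15.8−105×58.6)/0.31 = 9970 J.
ΔU = nCvΔT = 3.87×20.8×(192−288) = -7730 J.
Q = ΔU + W = 2240 J.
State after step 1: P = 105 kPa, V = 58.6 L, T = 192 K.
Step 2 — Isothermal: T stays 192 K; PV = const ⇒ V₂ = 13.3 L, P₂ = 463 kPa.
ΔU = 0 (ideal gas, T constant).
W = nRT ln(V₂/V₁) = 3.87×8.314×192×ln(0.227) = -9140 J.
Q = ΔU + W = -9140 J.
Net over both steps: W = 837 J, Q = -6890 J, ΔU = -7730 J.

-6890 J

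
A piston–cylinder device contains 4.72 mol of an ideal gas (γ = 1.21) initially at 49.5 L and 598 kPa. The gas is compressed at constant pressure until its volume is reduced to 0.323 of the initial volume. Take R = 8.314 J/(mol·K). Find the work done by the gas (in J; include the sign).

T₁ = P₁V₁/(nR) = 598×49.5/(4.72×8.314) = 754 K.
Isobaric: P stays 598 kPa; V/T = const ⇒ T₂ = 244 K, V₂ = 16.0 L.
W = PΔV = 598×(16.0−49.5) kPa·L = -20000 J.

-20000 J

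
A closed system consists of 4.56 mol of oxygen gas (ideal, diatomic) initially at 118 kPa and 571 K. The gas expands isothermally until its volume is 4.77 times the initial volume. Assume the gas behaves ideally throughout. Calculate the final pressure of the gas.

24.7 kPa

V₁ = nRT₁/P₁ = 4.56×8.314×571/118 = 183 L.
Isothermal: T stays 571 K; PV = const ⇒ V₂ = 875 L, P₂ = 24.7 kPa.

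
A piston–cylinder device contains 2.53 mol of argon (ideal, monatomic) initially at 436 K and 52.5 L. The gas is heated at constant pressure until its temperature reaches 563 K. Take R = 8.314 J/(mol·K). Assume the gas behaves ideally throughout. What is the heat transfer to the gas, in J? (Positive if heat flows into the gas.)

6680 J

P₁ = nRT₁/V₁ = 2.53×8.314×436/52.5 = 175 kPa.
Isobaric: P stays 175 kPa; V/T = const ⇒ T₂ = 563 K, V₂ = 67.8 L.
W = PΔV = 175×(67.8−52.5) kPa·L = 2670 J.
ΔU = nCvΔT = 2.53×12.5×(563−436) = 4010 J.
Q = ΔU + W = nCpΔT = 6680 J.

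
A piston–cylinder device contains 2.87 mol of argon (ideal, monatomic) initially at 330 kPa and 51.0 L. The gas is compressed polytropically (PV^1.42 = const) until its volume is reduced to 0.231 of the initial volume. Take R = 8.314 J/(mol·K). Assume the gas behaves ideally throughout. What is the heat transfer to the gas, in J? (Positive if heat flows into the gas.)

-12600 J

T₁ = P₁V₁/(nR) = 330×51.0/(2.87×8.314) = 705 K.
Polytropic n=1.42: T₂ = T₁(V₁/V₂)^(n−1) = 705×(4.33)^0.42 = 1310 K; P₂ = P₁(V₁/V₂)^n = 2640 kPa.
W = (P₁V₁−P₂V₂)/(n−1) = (330×51.0−2640×11.8)/0.42 = -34100 J.
ΔU = nCvΔT = 2.87×12.5×(1310−705) = 21500 J.
Q = ΔU + W = -12600 J.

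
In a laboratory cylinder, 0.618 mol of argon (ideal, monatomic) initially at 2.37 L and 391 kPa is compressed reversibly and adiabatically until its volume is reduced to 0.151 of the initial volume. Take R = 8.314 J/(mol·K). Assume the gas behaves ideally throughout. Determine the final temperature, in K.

636 K

T₁ = P₁V₁/(nR) = 391×2.37/(0.618×8.314) = 180 K.
Adiabatic: TV^(γ−1) = const ⇒ T₂ = 180×(6.62)^0.667 = 636 K; PV^γ = const ⇒ P₂ = 9130 kPa.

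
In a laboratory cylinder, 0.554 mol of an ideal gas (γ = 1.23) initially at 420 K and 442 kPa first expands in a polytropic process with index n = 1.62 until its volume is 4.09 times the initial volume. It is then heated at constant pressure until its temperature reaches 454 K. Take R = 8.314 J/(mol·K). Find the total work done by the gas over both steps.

V₁ = nRT₁/P₁ = 0.554×8.314×420/442 = 4.38 L.
Step 1 — Polytropic n=1.62: T₂ = T₁(V₁/V₂)^(n−1) = 420×(0.244)^0.62 = 175 K; P₂ = P₁(V₁/V₂)^n = 45.1 kPa.
W = (P₁V₁−P₂V₂)/(n−1) = (442×4.38−45.1×17.9)/0.62 = 1820 J.
ΔU = nCvΔT = 0.554×36.1×(175−420) = -4900 J.
Q = ΔU + W = -3080 J.
State after step 1: P = 45.1 kPa, V = 17.9 L, T = 175 K.
Step 2 — Isobaric: P stays 45.1 kPa; V/T = const ⇒ T₂ = 454 K, V₂ = 46.3 L.
W = PΔV = 45.1×(46.3−17.9) kPa·L = 1280 J.
ΔU = nCvΔT = 0.554×36.1×(454−175) = 5580 J.
Q = ΔU + W = nCpΔT = 6860 J.
Net over both steps: W = 3100 J, Q = 3780 J, ΔU = 681 J.

3100 J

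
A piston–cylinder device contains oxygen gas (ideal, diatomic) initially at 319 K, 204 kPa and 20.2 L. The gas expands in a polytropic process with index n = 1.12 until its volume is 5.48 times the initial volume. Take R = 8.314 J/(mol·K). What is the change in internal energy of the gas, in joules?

n = P₁V₁/(RT₁) = 204×20.2/(8.314×319) = 1.55 mol.
Polytropic n=1.12: T₂ = T₁(V₁/V₂)^(n−1) = 319×(0.182)^0.12 = 260 K; P₂ = P₁(V₁/V₂)^n = 30.4 kPa.
For an ideal gas ΔU = nCvΔT with Cv = (5/2)R = 20.8 J/(mol·K).
ΔU = 1.55×20.8×(260−319) = -1900 J.

-1900 J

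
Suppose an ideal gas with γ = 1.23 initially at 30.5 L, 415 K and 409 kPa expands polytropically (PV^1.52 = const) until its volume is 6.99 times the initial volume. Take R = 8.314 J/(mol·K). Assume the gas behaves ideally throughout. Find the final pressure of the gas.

Polytropic n=1.52: T₂ = T₁(V₁/V₂)^(n−1) = 415×(0.143)^0.52 = 151 K; P₂ = P₁(V₁/V₂)^n = 21.3 kPa.

21.3 kPa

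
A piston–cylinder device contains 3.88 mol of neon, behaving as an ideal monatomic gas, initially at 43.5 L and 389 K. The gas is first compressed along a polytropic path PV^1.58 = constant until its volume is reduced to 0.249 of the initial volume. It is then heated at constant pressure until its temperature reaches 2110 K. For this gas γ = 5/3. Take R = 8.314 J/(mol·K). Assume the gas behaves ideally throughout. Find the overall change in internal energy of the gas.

83300 J

P₁ = nRT₁/V₁ = 3.88×8.314×389/43.5 = 288 kPa.
Step 1 — Polytropic n=1.58: T₂ = T₁(V₁/V₂)^(n−1) = 389×(4.02)^0.58 = 871 K; P₂ = P₁(V₁/V₂)^n = 2590 kPa.
W = (P₁V₁−P₂V₂)/(n−1) = (288×43.5−2590×10.8)/0.58 = -26800 J.
ΔU = nCvΔT = 3.88×12.5×(871−389) = 23300 J.
Q = ΔU + W = -3490 J.
State after step 1: P = 2590 kPa, V = 10.8 L, T = 871 K.
Step 2 — Isobaric: P stays 2590 kPa; V/T = const ⇒ T₂ = 2110 K, V₂ = 26.2 L.
W = PΔV = 2590×(26.2−10.8) kPa·L = 40000 J.
ΔU = nCvΔT = 3.88×12.5×(2110−871) = 59900 J.
Q = ΔU + W = nCpΔT = 99900 J.
Net over both steps: W = 13100 J, Q = 96400 J, ΔU = 83300 J.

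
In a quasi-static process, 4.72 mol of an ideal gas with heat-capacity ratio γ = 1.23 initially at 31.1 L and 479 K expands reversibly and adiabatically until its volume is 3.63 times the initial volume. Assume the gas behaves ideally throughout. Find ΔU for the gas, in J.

-21000 J

P₁ = nRT₁/V₁ = 4.72×8.314×479/31.1 = 604 kPa.
Adiabatic: TV^(γ−1) = const ⇒ T₂ = 479×(0.275)^0.230 = 356 K; PV^γ = const ⇒ P₂ = 124 kPa.
For an ideal gas ΔU = nCvΔT with Cv = R/(γ−1) = 36.1 J/(mol·K).
ΔU = 4.72×36.1×(356−479) = -21000 J.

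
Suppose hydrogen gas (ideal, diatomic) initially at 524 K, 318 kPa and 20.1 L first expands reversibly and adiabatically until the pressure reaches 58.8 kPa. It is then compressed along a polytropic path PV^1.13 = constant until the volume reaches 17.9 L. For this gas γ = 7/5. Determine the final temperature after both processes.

384 K

n = P₁V₁/(RT₁) = 318×20.1/(8.314×524) = 1.47 mol.
Step 1 — Adiabatic: T₂/T₁ = (P₂/P₁)^((γ−1)/γ) ⇒ T₂ = 524×(0.185)^0.286 = 324 K; V₂ = 67.1 L.
ΔU = nCvΔT = 1.47×20.8×(324−524) = -6110 J.
Q = 0 for an adiabatic process, so W = −ΔU = 6110 J.
State after step 1: P = 58.8 kPa, V = 67.1 L, T = 324 K.
Step 2 — Polytropic n=1.13: T₂ = T₁(V₁/V₂)^(n−1) = 324×(3.75)^0.13 = 384 K; P₂ = P₁(V₁/V₂)^n = 262 kPa.
W = (P₁V₁−P₂V₂)/(n−1) = (58.8×67.1−262×17.9)/0.13 = -5690 J.
ΔU = nCvΔT = 1.47×20.8×(384−324) = 1850 J.
Q = ΔU + W = -3840 J.
Net over both steps: W = 424 J, Q = -3840 J, ΔU = -4260 J.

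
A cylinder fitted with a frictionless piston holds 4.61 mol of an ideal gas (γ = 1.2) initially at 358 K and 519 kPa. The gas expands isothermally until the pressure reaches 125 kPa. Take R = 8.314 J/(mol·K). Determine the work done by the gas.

V₁ = nRT₁/P₁ = 4.61×8.314×358/519 = 26.4 L.
Isothermal: T stays 358 K; PV = const ⇒ V₂ = 110 L, P₂ = 125 kPa.
W = nRT ln(V₂/V₁) = 4.61×8.314×358×ln(4.15) = 19500 J.

19500 J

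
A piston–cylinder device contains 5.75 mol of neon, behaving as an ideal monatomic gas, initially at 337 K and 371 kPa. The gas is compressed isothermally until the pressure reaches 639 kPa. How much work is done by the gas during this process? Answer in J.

-8760 J

V₁ = nRT₁/P₁ = 5.75×8.314×337/371 = 43.4 L.
Isothermal: T stays 337 K; PV = const ⇒ V₂ = 25.2 L, P₂ = 639 kPa.
W = nRT ln(V₂/V₁) = 5.75×8.314×337×ln(0.581) = -8760 J.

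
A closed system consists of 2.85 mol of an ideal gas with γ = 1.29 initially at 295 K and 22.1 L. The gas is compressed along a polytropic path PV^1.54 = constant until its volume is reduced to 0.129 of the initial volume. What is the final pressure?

P₁ = nRT₁/V₁ = 2.85×8.314×295/22.1 = 316 kPa.
Polytropic n=1.54: T₂ = T₁(V₁/V₂)^(n−1) = 295×(7.75)^0.54 = 891 K; P₂ = P₁(V₁/V₂)^n = 7410 kPa.

7410 kPa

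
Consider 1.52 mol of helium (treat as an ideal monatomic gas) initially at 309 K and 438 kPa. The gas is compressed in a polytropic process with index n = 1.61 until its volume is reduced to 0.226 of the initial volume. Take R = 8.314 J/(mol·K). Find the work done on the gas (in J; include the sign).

9460 J

V₁ = nRT₁/P₁ = 1.52×8.314×309/438 = 8.92 L.
Polytropic n=1.61: T₂ = T₁(V₁/V₂)^(n−1) = 309×(4.42)^0.61 = 766 K; P₂ = P₁(V₁/V₂)^n = 4800 kPa.
W = (P₁V₁−P₂V₂)/(n−1) = (438×8.92−4800×2.01)/0.61 = -9460 J.
Work done on the gas = −W_by = 9460 J.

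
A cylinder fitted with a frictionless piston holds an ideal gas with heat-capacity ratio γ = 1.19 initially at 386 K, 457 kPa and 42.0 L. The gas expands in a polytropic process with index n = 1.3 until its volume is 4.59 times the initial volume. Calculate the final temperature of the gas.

244 K

Polytropic n=1.3: T₂ = T₁(V₁/V₂)^(n−1) = 386×(0.218)^0.30 = 244 K; P₂ = P₁(V₁/V₂)^n = 63.0 kPa.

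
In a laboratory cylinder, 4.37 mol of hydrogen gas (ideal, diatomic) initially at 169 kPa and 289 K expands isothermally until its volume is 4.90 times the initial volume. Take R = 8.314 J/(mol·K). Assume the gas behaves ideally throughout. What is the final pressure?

V₁ = nRT₁/P₁ = 4.37×8.314×289/169 = 62.1 L.
Isothermal: T stays 289 K; PV = const ⇒ V₂ = 304 L, P₂ = 34.5 kPa.

34.5 kPa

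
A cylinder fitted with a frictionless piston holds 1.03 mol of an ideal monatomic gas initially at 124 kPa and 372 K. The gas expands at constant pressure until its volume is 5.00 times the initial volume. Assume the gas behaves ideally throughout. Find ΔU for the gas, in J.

19100 J

V₁ = nRT₁/P₁ = 1.03×8.314×372/124 = 25.7 L.
Isobaric: P stays 124 kPa; V/T = const ⇒ T₂ = 1860 K, V₂ = 128 L.
For an ideal gas ΔU = nCvΔT with Cv = (3/2)R = 12.5 J/(mol·K).
ΔU = 1.03×12.5×(1860−372) = 19100 J.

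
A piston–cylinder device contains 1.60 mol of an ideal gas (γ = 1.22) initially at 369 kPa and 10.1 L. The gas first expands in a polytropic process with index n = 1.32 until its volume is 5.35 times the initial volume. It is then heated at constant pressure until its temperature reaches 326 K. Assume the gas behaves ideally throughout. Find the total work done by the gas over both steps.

T₁ = P₁V₁/(nR) = 369×10.1/(1.60×8.314) = 280 K.
Step 1 — Polytropic n=1.32: T₂ = T₁(V₁/V₂)^(n−1) = 280×(0.187)^0.32 = 164 K; P₂ = P₁(V₁/V₂)^n = 40.3 kPa.
W = (P₁V₁−P₂V₂)/(n−1) = (369×10.1−40.3×54.0)/0.32 = 4840 J.
ΔU = nCvΔT = 1.60×37.8×(164−280) = -7040 J.
Q = ΔU + W = -2200 J.
State after step 1: P = 40.3 kPa, V = 54.0 L, T = 164 K.
Step 2 — Isobaric: P stays 40.3 kPa; V/T = const ⇒ T₂ = 326 K, V₂ = 108 L.
W = PΔV = 40.3×(108−54.0) kPa·L = 2160 J.
ΔU = nCvΔT = 1.60×37.8×(326−164) = 9810 J.
Q = ΔU + W = nCpΔT = 12000 J.
Net over both steps: W = 6990 J, Q = 9770 J, ΔU = 2770 J.

6990 J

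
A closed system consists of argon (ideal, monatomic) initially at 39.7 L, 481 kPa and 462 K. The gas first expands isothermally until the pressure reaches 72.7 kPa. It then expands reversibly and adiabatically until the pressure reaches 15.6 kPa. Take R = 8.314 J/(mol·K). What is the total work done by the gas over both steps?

n = P₁V₁/(RT₁) = 481×39.7/(8.314×462) = 4.97 mol.
Step 1 — Isothermal: T stays 462 K; PV = const ⇒ V₂ = 263 L, P₂ = 72.7 kPa.
ΔU = 0 (ideal gas, T constant).
W = nRT ln(V₂/V₁) = 4.97×8.314×462×ln(6.62) = 36100 J.
Q = ΔU + W = 36100 J.
State after step 1: P = 72.7 kPa, V = 263 L, T = 462 K.
Step 2 — Adiabatic: T₂/T₁ = (P₂/P₁)^((γ−1)/γ) ⇒ T₂ = 462×(0.215)^0.400 = 250 K; V₂ = 661 L.
ΔU = nCvΔT = 4.97×12.5×(250−462) = -13200 J.
Q = 0 for an adiabatic process, so W = −ΔU = 13200 J.
Net over both steps: W = 49200 J, Q = 36100 J, ΔU = -13200 J.

49200 J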